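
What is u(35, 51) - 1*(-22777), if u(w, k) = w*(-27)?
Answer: 21832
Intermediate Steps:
u(w, k) = -27*w
u(35, 51) - 1*(-22777) = -27*35 - 1*(-22777) = -945 + 22777 = 21832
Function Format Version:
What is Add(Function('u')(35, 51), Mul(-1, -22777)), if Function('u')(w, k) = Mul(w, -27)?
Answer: 21832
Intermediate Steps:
Function('u')(w, k) = Mul(-27, w)
Add(Function('u')(35, 51), Mul(-1, -22777)) = Add(Mul(-27, 35), Mul(-1, -22777)) = Add(-945, 22777) = 21832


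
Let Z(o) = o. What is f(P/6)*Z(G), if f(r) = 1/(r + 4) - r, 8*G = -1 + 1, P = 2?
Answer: 0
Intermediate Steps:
G = 0 (G = (-1 + 1)/8 = (⅛)*0 = 0)
f(r) = 1/(4 + r) - r
f(P/6)*Z(G) = ((1 - (2/6)² - 8/6)/(4 + 2/6))*0 = ((1 - (2*(⅙))² - 8/6)/(4 + 2*(⅙)))*0 = ((1 - (⅓)² - 4*⅓)/(4 + ⅓))*0 = ((1 - 1*⅑ - 4/3)/(13/3))*0 = (3*(1 - ⅑ - 4/3)/13)*0 = ((3/13)*(-4/9))*0 = -4/39*0 = 0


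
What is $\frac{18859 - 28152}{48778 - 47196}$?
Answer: $- \frac{9293}{1582} \approx -5.8742$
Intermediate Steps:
$\frac{18859 - 28152}{48778 - 47196} = - \frac{9293}{1582}$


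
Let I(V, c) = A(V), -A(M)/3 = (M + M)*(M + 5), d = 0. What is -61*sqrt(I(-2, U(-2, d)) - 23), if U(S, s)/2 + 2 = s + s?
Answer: -61*sqrt(13) ≈ -219.94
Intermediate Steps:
A(M) = -6*M*(5 + M) (A(M) = -3*(M + M)*(M + 5) = -3*2*M*(5 + M) = -6*M*(5 + M))
U(S, s) = -4 + 4*s (U(S, s) = -4 + 2*(s + s) = -4 + 2*(2*s) = -4 + 4*s)
I(V, c) = -6*V*(5 + V)
-61*sqrt(I(-2, U(-2, d)) - 23) = -61*sqrt(-6*(-2)*(5 - 2) - 23) = -61*sqrt(-6*(-2)*3 - 23) = -61*sqrt(36 - 23) = -61*sqrt(13)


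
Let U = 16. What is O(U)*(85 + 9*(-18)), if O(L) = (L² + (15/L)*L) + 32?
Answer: -23331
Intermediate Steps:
O(L) = 47 + L² (O(L) = (L² + 15) + 32 = (15 + L²) + 32 = 47 + L²)
O(U)*(85 + 9*(-18)) = (47 + 16²)*(85 + 9*(-18)) = (47 + 256)*(85 - 162) = 303*(-77) = -23331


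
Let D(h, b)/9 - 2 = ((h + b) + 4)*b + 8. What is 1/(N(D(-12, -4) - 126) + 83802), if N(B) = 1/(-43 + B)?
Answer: 353/29582107 ≈ 1.1933e-5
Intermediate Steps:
D(h, b) = 90 + 9*b*(4 + b + h) (D(h, b) = 18 + 9*(((h + b) + 4)*b + 8) = 18 + 9*(((b + h) + 4)*b + 8) = 18 + 9*((4 + b + h)*b + 8) = 18 + 9*(b*(4 + b + h) + 8) = 18 + 9*(8 + b*(4 + b + h)) = 18 + (72 + 9*b*(4 + b + h)) = 90 + 9*b*(4 + b + h))
1/(N(D(-12, -4) - 126) + 83802) = 1/(1/(-43 + ((90 + 9*(-4)² + 36*(-4) + 9*(-4)*(-12)) - 126)) + 83802) = 1/(1/(-43 + ((90 + 9*16 - 144 + 432) - 126)) + 83802) = 1/(1/(-43 + ((90 + 144 - 144 + 432) - 126)) + 83802) = 1/(1/(-43 + (522 - 126)) + 83802) = 1/(1/(-43 + 396) + 83802) = 1/(1/353 + 83802) = 1/(29582107/353) = 353/29582107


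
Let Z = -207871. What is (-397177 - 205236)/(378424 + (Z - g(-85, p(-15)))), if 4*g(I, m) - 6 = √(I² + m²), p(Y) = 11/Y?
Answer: -184936393385100/52358064661177 - 18072390*√1625746/52358064661177 ≈ -3.5326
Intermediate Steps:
g(I, m) = 3/2 + √(I² + m²)/4
(-397177 - 205236)/(378424 + (Z - g(-85, p(-15)))) = (-397177 - 205236)/(378424 + (-207871 - (3/2 + √((-85)² + (11/(-15))²)/4))) = -602413/(378424 + (-207871 - (3/2 + √(7225 + (11*(-1/15))²)/4))) = -602413/(378424 + (-207871 - (3/2 + √(7225 + (-11/15)²)/4))) = -602413/(378424 + (-207871 - (3/2 + √(7225 + 121/225)/4))) = -602413/(378424 + (-207871 - (3/2 + √(1625746/225)/4))) = -602413/(378424 + (-207871 - (3/2 + (√1625746/15)/4))) = -602413/(378424 + (-207871 - (3/2 + √1625746/60))) = -602413/(378424 + (-207871 + (-3/2 - √1625746/60))) = -602413/(378424 + (-415745/2 - √1625746/60)) = -602413/(341103/2 - √1625746/60)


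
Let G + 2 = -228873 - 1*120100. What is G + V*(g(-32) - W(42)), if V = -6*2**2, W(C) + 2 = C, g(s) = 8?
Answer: -348207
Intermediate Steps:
W(C) = -2 + C
V = -24 (V = -6*4 = -24)
G = -348975 (G = -2 + (-228873 - 1*120100) = -2 + (-228873 - 120100) = -2 - 348973 = -348975)
G + V*(g(-32) - W(42)) = -348975 - 24*(8 - (-2 + 42)) = -348975 - 24*(8 - 1*40) = -348975 - 24*(8 - 40) = -348975 - 24*(-32) = -348975 + 768 = -348207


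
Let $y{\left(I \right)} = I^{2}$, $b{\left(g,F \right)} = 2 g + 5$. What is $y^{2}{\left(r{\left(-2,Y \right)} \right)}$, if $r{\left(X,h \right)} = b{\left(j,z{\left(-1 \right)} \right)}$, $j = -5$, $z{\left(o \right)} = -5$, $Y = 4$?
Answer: $625$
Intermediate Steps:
$b{\left(g,F \right)} = 5 + 2 g$
$r{\left(X,h \right)} = -5$ ($r{\left(X,h \right)} = 5 + 2 \left(-5\right) = 5 - 10 = -5$)
$y^{2}{\left(r{\left(-2,Y \right)} \right)} = \left(\left(-5\right)^{2}\right)^{2} = 25^{2} = 625$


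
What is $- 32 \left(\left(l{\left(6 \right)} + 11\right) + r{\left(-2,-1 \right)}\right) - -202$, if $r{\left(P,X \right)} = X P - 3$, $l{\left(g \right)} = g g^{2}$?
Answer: $-7030$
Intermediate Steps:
$l{\left(g \right)} = g^{3}$
$r{\left(P,X \right)} = -3 + P X$ ($r{\left(P,X \right)} = P X - 3 = -3 + P X$)
$- 32 \left(\left(l{\left(6 \right)} + 11\right) + r{\left(-2,-1 \right)}\right) - -202 = - 32 \left(\left(6^{3} + 11\right) - 1\right) - -202 = - 32 \left(\left(216 + 11\right) + \left(-3 + 2\right)\right) + \left(-22 + 224\right) = - 32 \left(227 - 1\right) + 202 = \left(-32\right) 226 + 202 = -7232 + 202 = -7030$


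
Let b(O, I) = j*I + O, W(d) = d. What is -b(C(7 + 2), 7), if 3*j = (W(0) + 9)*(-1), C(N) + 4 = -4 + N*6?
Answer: -25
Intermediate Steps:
C(N) = -8 + 6*N (C(N) = -4 + (-4 + N*6) = -4 + (-4 + 6*N) = -8 + 6*N)
j = -3 (j = ((0 + 9)*(-1))/3 = (9*(-1))/3 = (1/3)*(-9) = -3)
b(O, I) = O - 3*I (b(O, I) = -3*I + O = O - 3*I)
-b(C(7 + 2), 7) = -((-8 + 6*(7 + 2)) - 3*7) = -((-8 + 6*9) - 21) = -((-8 + 54) - 21) = -(46 - 21) = -1*25 = -25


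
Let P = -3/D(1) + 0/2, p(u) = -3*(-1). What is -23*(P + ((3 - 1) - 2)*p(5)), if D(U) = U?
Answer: 69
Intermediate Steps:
p(u) = 3
P = -3 (P = -3/1 + 0/2 = -3*1 + 0*(1/2) = -3 + 0 = -3)
-23*(P + ((3 - 1) - 2)*p(5)) = -23*(-3 + ((3 - 1) - 2)*3) = -23*(-3 + (2 - 2)*3) = -23*(-3 + 0*3) = -23*(-3 + 0) = -23*(-3) = 69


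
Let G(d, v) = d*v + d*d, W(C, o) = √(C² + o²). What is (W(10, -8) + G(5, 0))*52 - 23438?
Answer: -22138 + 104*√41 ≈ -21472.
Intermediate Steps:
G(d, v) = d² + d*v (G(d, v) = d*v + d² = d² + d*v)
(W(10, -8) + G(5, 0))*52 - 23438 = (√(10² + (-8)²) + 5*(5 + 0))*52 - 23438 = (√(100 + 64) + 5*5)*52 - 23438 = (√164 + 25)*52 - 23438 = (2*√41 + 25)*52 - 23438 = (25 + 2*√41)*52 - 23438 = (1300 + 104*√41) - 23438 = -22138 + 104*√41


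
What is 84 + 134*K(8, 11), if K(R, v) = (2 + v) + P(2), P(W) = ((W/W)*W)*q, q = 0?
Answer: 1826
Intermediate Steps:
P(W) = 0 (P(W) = ((W/W)*W)*0 = (1*W)*0 = W*0 = 0)
K(R, v) = 2 + v (K(R, v) = (2 + v) + 0 = 2 + v)
84 + 134*K(8, 11) = 84 + 134*(2 + 11) = 84 + 134*13 = 84 + 1742 = 1826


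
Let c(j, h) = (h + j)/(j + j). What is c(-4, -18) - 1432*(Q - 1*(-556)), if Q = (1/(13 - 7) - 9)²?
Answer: -32685301/36 ≈ -9.0793e+5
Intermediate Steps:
c(j, h) = (h + j)/(2*j) (c(j, h) = (h + j)/((2*j)) = (h + j)*(1/(2*j)) = (h + j)/(2*j))
Q = 2809/36 (Q = (1/6 - 9)² = (⅙ - 9)² = (-53/6)² = 2809/36 ≈ 78.028)
c(-4, -18) - 1432*(Q - 1*(-556)) = (½)*(-18 - 4)/(-4) - 1432*(2809/36 - 1*(-556)) = (½)*(-¼)*(-22) - 1432*(2809/36 + 556) = 11/4 - 1432*22825/36 = 11/4 - 8171350/9 = -32685301/36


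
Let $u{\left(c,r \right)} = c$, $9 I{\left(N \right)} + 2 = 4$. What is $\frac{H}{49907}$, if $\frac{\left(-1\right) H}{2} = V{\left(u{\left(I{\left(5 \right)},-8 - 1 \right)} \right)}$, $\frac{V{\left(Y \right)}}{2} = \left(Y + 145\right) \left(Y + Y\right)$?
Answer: $- \frac{20912}{4042467} \approx -0.0051731$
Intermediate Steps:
$I{\left(N \right)} = \frac{2}{9}$ ($I{\left(N \right)} = - \frac{2}{9} + \frac{1}{9} \cdot 4 = - \frac{2}{9} + \frac{4}{9} = \frac{2}{9}$)
$V{\left(Y \right)} = 4 Y \left(145 + Y\right)$ ($V{\left(Y \right)} = 2 \left(Y + 145\right) \left(Y + Y\right) = 2 \left(145 + Y\right) 2 Y = 2 \cdot 2 Y \left(145 + Y\right) = 4 Y \left(145 + Y\right)$)
$H = - \frac{20912}{81}$ ($H = - 2 \cdot 4 \cdot \frac{2}{9} \left(145 + \frac{2}{9}\right) = - 2 \cdot 4 \cdot \frac{2}{9} \cdot \frac{1307}{9} = \left(-2\right) \frac{10456}{81} = - \frac{20912}{81} \approx -258.17$)
$\frac{H}{49907} = - \frac{20912}{81 \cdot 49907} = \left(- \frac{20912}{81}\right) \frac{1}{49907} = - \frac{20912}{4042467}$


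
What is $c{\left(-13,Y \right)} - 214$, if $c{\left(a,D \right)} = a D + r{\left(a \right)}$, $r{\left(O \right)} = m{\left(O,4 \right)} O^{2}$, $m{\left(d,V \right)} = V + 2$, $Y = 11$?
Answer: $657$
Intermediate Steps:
$m{\left(d,V \right)} = 2 + V$
$r{\left(O \right)} = 6 O^{2}$ ($r{\left(O \right)} = \left(2 + 4\right) O^{2} = 6 O^{2}$)
$c{\left(a,D \right)} = 6 a^{2} + D a$ ($c{\left(a,D \right)} = a D + 6 a^{2} = D a + 6 a^{2} = 6 a^{2} + D a$)
$c{\left(-13,Y \right)} - 214 = - 13 \left(11 + 6 \left(-13\right)\right) - 214 = - 13 \left(11 - 78\right) - 214 = \left(-13\right) \left(-67\right) - 214 = 871 - 214 = 657$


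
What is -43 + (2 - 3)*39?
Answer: -82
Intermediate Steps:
-43 + (2 - 3)*39 = -43 - 1*39 = -43 - 39 = -82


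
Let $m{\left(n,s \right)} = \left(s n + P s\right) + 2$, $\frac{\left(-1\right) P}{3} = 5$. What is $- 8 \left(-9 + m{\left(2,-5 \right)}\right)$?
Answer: $-464$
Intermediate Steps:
$P = -15$ ($P = \left(-3\right) 5 = -15$)
$m{\left(n,s \right)} = 2 - 15 s + n s$ ($m{\left(n,s \right)} = \left(s n - 15 s\right) + 2 = \left(n s - 15 s\right) + 2 = \left(- 15 s + n s\right) + 2 = 2 - 15 s + n s$)
$- 8 \left(-9 + m{\left(2,-5 \right)}\right) = - 8 \left(-9 + \left(2 - -75 + 2 \left(-5\right)\right)\right) = - 8 \left(-9 + \left(2 + 75 - 10\right)\right) = - 8 \left(-9 + 67\right) = \left(-8\right) 58 = -464$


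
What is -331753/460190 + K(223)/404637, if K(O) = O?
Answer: -134136916291/186209901030 ≈ -0.72035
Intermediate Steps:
-331753/460190 + K(223)/404637 = -331753/460190 + 223/404637 = -134136916291/186209901030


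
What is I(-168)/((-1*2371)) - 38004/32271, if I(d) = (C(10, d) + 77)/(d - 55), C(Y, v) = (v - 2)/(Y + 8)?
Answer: -60275366540/51188227929 ≈ -1.1775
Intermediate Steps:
C(Y, v) = (-2 + v)/(8 + Y)
I(d) = (692/9 + d/18)/(-55 + d) (I(d) = ((-2 + d)/(8 + 10) + 77)/(d - 55) = ((-2 + d)/18 + 77)/(-55 + d) = ((-⅑ + d/18) + 77)/(-55 + d) = (692/9 + d/18)/(-55 + d))
I(-168)/((-1*2371)) - 38004/32271 = ((1384 - 168)/(18*(-55 - 168)))/((-1*2371)) - 38004/32271 = ((1/18)*1216/(-223))/(-2371) - 38004*1/32271 = ((1/18)*(-1/223)*1216)*(-1/2371) - 12668/10757 = -608/2007*(-1/2371) - 12668/10757 = 608/4758597 - 12668/10757 = -60275366540/51188227929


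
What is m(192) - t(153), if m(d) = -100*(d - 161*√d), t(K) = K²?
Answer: -42609 + 128800*√3 ≈ 1.8048e+5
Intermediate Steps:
m(d) = -100*d + 16100*√d
m(192) - t(153) = (-100*192 + 16100*√192) - 1*153² = (-19200 + 16100*(8*√3)) - 1*23409 = (-19200 + 128800*√3) - 23409 = -42609 + 128800*√3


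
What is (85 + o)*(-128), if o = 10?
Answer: -12160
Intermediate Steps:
(85 + o)*(-128) = (85 + 10)*(-128) = 95*(-128) = -12160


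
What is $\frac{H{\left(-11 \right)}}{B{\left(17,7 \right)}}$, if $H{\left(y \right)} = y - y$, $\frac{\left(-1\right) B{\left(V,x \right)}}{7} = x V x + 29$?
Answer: $0$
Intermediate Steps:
$B{\left(V,x \right)} = -203 - 7 V x^{2}$ ($B{\left(V,x \right)} = - 7 \left(x V x + 29\right) = - 7 \left(V x x + 29\right) = - 7 \left(V x^{2} + 29\right) = - 7 \left(29 + V x^{2}\right) = -203 - 7 V x^{2}$)
$H{\left(y \right)} = 0$
$\frac{H{\left(-11 \right)}}{B{\left(17,7 \right)}} = \frac{0}{-203 - 119 \cdot 7^{2}} = \frac{0}{-203 - 119 \cdot 49} = \frac{0}{-203 - 5831} = \frac{0}{-6034} = 0 \left(- \frac{1}{6034}\right) = 0$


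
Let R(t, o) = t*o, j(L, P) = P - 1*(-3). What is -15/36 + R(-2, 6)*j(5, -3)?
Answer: -5/12 ≈ -0.41667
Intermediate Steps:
j(L, P) = 3 + P (j(L, P) = P + 3 = 3 + P)
R(t, o) = o*t
-15/36 + R(-2, 6)*j(5, -3) = -15/36 + (6*(-2))*(3 - 3) = -15*1/36 - 12*0 = -5/12 + 0 = -5/12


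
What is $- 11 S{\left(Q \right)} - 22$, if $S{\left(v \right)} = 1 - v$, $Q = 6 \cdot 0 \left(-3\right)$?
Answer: $-33$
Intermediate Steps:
$Q = 0$ ($Q = 0 \left(-3\right) = 0$)
$- 11 S{\left(Q \right)} - 22 = - 11 \left(1 - 0\right) - 22 = - 11 \left(1 + 0\right) - 22 = \left(-11\right) 1 - 22 = -11 - 22 = -33$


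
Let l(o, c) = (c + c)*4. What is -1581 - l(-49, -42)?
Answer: -1245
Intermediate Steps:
l(o, c) = 8*c (l(o, c) = (2*c)*4 = 8*c)
-1581 - l(-49, -42) = -1581 - 8*(-42) = -1581 - 1*(-336) = -1581 + 336 = -1245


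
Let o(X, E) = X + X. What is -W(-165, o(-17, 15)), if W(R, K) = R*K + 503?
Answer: -6113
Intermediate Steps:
o(X, E) = 2*X
W(R, K) = 503 + K*R (W(R, K) = K*R + 503 = 503 + K*R)
-W(-165, o(-17, 15)) = -(503 + (2*(-17))*(-165)) = -(503 - 34*(-165)) = -(503 + 5610) = -1*6113 = -6113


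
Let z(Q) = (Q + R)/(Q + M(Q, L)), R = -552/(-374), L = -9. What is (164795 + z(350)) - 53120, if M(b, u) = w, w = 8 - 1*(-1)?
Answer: 7497143501/67133 ≈ 1.1168e+5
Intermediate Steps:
R = 276/187 (R = -552*(-1/374) = 276/187 ≈ 1.4759)
w = 9 (w = 8 + 1 = 9)
M(b, u) = 9
z(Q) = (276/187 + Q)/(9 + Q) (z(Q) = (Q + 276/187)/(Q + 9) = (276/187 + Q)/(9 + Q))
(164795 + z(350)) - 53120 = (164795 + (276/187 + 350)/(9 + 350)) - 53120 = (164795 + (65726/187)/359) - 53120 = (164795 + (1/359)*(65726/187)) - 53120 = (164795 + 65726/67133) - 53120 = 11063248461/67133 - 53120 = 7497143501/67133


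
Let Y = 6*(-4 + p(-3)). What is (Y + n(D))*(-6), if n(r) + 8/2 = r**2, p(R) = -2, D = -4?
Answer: 144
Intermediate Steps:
n(r) = -4 + r**2
Y = -36 (Y = 6*(-4 - 2) = 6*(-6) = -36)
(Y + n(D))*(-6) = (-36 + (-4 + (-4)**2))*(-6) = (-36 + (-4 + 16))*(-6) = (-36 + 12)*(-6) = -24*(-6) = 144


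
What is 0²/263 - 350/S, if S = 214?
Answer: -175/107 ≈ -1.6355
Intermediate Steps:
0²/263 - 350/S = 0²/263 - 350/214 = 0*(1/263) - 350*1/214 = 0 - 175/107 = -175/107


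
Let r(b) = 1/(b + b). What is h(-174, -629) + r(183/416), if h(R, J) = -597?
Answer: -109043/183 ≈ -595.86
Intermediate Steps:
r(b) = 1/(2*b)
h(-174, -629) + r(183/416) = -597 + 1/(2*((183/416))) = -597 + 1/(2*((183*(1/416)))) = -597 + 1/(2*(183/416)) = -597 + (½)*(416/183) = -597 + 208/183 = -109043/183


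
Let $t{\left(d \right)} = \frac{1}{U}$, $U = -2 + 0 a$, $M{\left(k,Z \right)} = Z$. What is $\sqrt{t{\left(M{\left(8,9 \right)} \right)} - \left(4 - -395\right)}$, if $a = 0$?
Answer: $\frac{i \sqrt{1598}}{2} \approx 19.987 i$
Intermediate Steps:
$U = -2$ ($U = -2 + 0 \cdot 0 = -2 + 0 = -2$)
$t{\left(d \right)} = - \frac{1}{2}$ ($t{\left(d \right)} = \frac{1}{-2} = - \frac{1}{2}$)
$\sqrt{t{\left(M{\left(8,9 \right)} \right)} - \left(4 - -395\right)} = \sqrt{- \frac{1}{2} - \left(4 - -395\right)} = \sqrt{- \frac{1}{2} - 399} = \sqrt{- \frac{799}{2}} = \frac{i \sqrt{1598}}{2}$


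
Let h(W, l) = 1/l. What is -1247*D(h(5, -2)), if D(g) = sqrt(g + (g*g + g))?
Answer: -1247*I*sqrt(3)/2 ≈ -1079.9*I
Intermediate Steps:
D(g) = sqrt(g**2 + 2*g) (D(g) = sqrt(g + (g**2 + g)) = sqrt(g + (g + g**2)) = sqrt(g**2 + 2*g))
-1247*D(h(5, -2)) = -1247*sqrt(2 + 1/(-2))*(I*sqrt(2)/2) = -1247*I*sqrt(2)*sqrt(2 - 1/2)/2 = -1247*I*sqrt(3)/2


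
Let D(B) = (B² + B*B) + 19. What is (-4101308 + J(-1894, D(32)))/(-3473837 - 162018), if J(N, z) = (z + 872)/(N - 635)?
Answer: 10372210871/9195077295 ≈ 1.1280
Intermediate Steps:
D(B) = 19 + 2*B² (D(B) = (B² + B²) + 19 = 2*B² + 19 = 19 + 2*B²)
J(N, z) = (872 + z)/(-635 + N)
(-4101308 + J(-1894, D(32)))/(-3473837 - 162018) = (-4101308 + (872 + (19 + 2*32²))/(-635 - 1894))/(-3473837 - 162018) = (-4101308 + (872 + (19 + 2*1024))/(-2529))/(-3635855) = (-4101308 - (872 + (19 + 2048))/2529)*(-1/3635855) = (-4101308 - (872 + 2067)/2529)*(-1/3635855) = (-4101308 - 1/2529*2939)*(-1/3635855) = (-4101308 - 2939/2529)*(-1/3635855) = -10372210871/2529*(-1/3635855) = 10372210871/9195077295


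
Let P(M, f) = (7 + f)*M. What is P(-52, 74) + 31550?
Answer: 27338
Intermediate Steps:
P(M, f) = M*(7 + f)
P(-52, 74) + 31550 = -52*(7 + 74) + 31550 = -52*81 + 31550 = -4212 + 31550 = 27338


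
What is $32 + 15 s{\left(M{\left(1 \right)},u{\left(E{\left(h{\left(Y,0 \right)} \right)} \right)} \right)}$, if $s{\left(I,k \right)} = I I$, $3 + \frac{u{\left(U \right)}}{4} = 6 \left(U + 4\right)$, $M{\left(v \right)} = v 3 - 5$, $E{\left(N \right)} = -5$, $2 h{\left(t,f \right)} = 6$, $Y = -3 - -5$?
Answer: $92$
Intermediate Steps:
$Y = 2$ ($Y = -3 + 5 = 2$)
$h{\left(t,f \right)} = 3$ ($h{\left(t,f \right)} = \frac{1}{2} \cdot 6 = 3$)
$M{\left(v \right)} = -5 + 3 v$ ($M{\left(v \right)} = 3 v - 5 = -5 + 3 v$)
$u{\left(U \right)} = 84 + 24 U$ ($u{\left(U \right)} = -12 + 4 \cdot 6 \left(U + 4\right) = -12 + 4 \cdot 6 \left(4 + U\right) = -12 + 4 \left(24 + 6 U\right) = -12 + \left(96 + 24 U\right) = 84 + 24 U$)
$s{\left(I,k \right)} = I^{2}$
$32 + 15 s{\left(M{\left(1 \right)},u{\left(E{\left(h{\left(Y,0 \right)} \right)} \right)} \right)} = 32 + 15 \left(-5 + 3 \cdot 1\right)^{2} = 32 + 15 \left(-5 + 3\right)^{2} = 32 + 15 \left(-2\right)^{2} = 32 + 15 \cdot 4 = 32 + 60 = 92$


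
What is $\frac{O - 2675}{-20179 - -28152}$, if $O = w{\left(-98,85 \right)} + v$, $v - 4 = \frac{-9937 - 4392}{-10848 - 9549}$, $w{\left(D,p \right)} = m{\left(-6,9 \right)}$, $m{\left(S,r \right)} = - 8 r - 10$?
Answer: $- \frac{56138612}{162625281} \approx -0.3452$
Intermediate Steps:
$m{\left(S,r \right)} = -10 - 8 r$
$w{\left(D,p \right)} = -82$ ($w{\left(D,p \right)} = -10 - 72 = -82$)
$v = \frac{95917}{20397}$ ($v = 4 + \frac{-9937 - 4392}{-10848 - 9549} = 4 - \frac{14329}{-20397} = 4 - - \frac{14329}{20397} = 4 + \frac{14329}{20397} = \frac{95917}{20397} \approx 4.7025$)
$O = - \frac{1576637}{20397}$ ($O = -82 + \frac{95917}{20397} = - \frac{1576637}{20397} \approx -77.297$)
$\frac{O - 2675}{-20179 - -28152} = \frac{- \frac{1576637}{20397} - 2675}{-20179 - -28152} = - \frac{56138612}{20397 \left(-20179 + 28152\right)} = - \frac{56138612}{20397 \cdot 7973} = \left(- \frac{56138612}{20397}\right) \frac{1}{7973} = - \frac{56138612}{162625281}$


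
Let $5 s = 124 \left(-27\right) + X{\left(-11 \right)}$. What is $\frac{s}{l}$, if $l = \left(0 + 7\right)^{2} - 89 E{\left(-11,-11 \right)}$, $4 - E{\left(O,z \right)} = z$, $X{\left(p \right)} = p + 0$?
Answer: $\frac{3359}{6430} \approx 0.5224$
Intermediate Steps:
$X{\left(p \right)} = p$
$E{\left(O,z \right)} = 4 - z$
$s = - \frac{3359}{5}$ ($s = \frac{124 \left(-27\right) - 11}{5} = \frac{-3348 - 11}{5} = \frac{1}{5} \left(-3359\right) = - \frac{3359}{5} \approx -671.8$)
$l = -1286$ ($l = \left(0 + 7\right)^{2} - 89 \left(4 - -11\right) = 7^{2} - 89 \left(4 + 11\right) = 49 - 1335 = -1286$)
$\frac{s}{l} = - \frac{3359}{5 \left(-1286\right)} = \left(- \frac{3359}{5}\right) \left(- \frac{1}{1286}\right) = \frac{3359}{6430}$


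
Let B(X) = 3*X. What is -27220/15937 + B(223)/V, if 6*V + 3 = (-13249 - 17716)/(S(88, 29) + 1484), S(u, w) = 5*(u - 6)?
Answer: -122158828832/584043239 ≈ -209.16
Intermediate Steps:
S(u, w) = -30 + 5*u (S(u, w) = 5*(-6 + u) = -30 + 5*u)
V = -36647/11364 (V = -½ + ((-13249 - 17716)/((-30 + 5*88) + 1484))/6 = -½ + (-30965/((-30 + 440) + 1484))/6 = -½ + (-30965/(410 + 1484))/6 = -½ + (-30965/1894)/6 = -½ + (-30965*1/1894)/6 = -½ + (⅙)*(-30965/1894) = -½ - 30965/11364 = -36647/11364 ≈ -3.2248)
-27220/15937 + B(223)/V = -27220/15937 + (3*223)/(-36647/11364) = -27220*1/15937 + 669*(-11364/36647) = -27220/15937 - 7602516/36647 = -122158828832/584043239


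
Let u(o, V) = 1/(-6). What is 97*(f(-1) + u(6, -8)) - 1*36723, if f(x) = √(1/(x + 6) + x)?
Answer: -220435/6 + 194*I*√5/5 ≈ -36739.0 + 86.759*I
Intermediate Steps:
u(o, V) = -⅙
f(x) = √(x + 1/(6 + x)) (f(x) = √(1/(6 + x) + x) = √(x + 1/(6 + x)))
97*(f(-1) + u(6, -8)) - 1*36723 = 97*(√((1 - (6 - 1))/(6 - 1)) - ⅙) - 1*36723 = 97*(√((1 - 1*5)/5) - ⅙) - 36723 = 97*(√((1 - 5)/5) - ⅙) - 36723 = 97*(√((⅕)*(-4)) - ⅙) - 36723 = 97*(√(-⅘) - ⅙) - 36723 = 97*(2*I*√5/5 - ⅙) - 36723 = 97*(-⅙ + 2*I*√5/5) - 36723 = (-97/6 + 194*I*√5/5) - 36723 = -220435/6 + 194*I*√5/5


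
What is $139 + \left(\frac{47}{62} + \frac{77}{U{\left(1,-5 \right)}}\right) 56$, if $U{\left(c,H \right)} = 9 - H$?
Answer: $\frac{15173}{31} \approx 489.45$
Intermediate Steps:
$139 + \left(\frac{47}{62} + \frac{77}{U{\left(1,-5 \right)}}\right) 56 = 139 + \left(\frac{47}{62} + \frac{77}{9 - -5}\right) 56 = 139 + \left(47 \cdot \frac{1}{62} + \frac{77}{9 + 5}\right) 56 = 139 + \left(\frac{47}{62} + \frac{77}{14}\right) 56 = 139 + \left(\frac{47}{62} + 77 \cdot \frac{1}{14}\right) 56 = 139 + \left(\frac{47}{62} + \frac{11}{2}\right) 56 = 139 + \frac{194}{31} \cdot 56 = 139 + \frac{10864}{31} = \frac{15173}{31}$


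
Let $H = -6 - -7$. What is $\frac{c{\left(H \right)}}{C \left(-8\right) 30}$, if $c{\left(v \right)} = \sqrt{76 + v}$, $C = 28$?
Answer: $- \frac{\sqrt{77}}{6720} \approx -0.0013058$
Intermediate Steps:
$H = 1$ ($H = -6 + 7 = 1$)
$\frac{c{\left(H \right)}}{C \left(-8\right) 30} = \frac{\sqrt{76 + 1}}{28 \left(-8\right) 30} = \frac{\sqrt{77}}{\left(-224\right) 30} = \frac{\sqrt{77}}{-6720} = \sqrt{77} \left(- \frac{1}{6720}\right) = - \frac{\sqrt{77}}{6720}$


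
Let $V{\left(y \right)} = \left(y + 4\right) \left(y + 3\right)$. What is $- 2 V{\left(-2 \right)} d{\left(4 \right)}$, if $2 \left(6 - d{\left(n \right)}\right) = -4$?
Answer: $-32$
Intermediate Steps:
$d{\left(n \right)} = 8$ ($d{\left(n \right)} = 6 - -2 = 6 + 2 = 8$)
$V{\left(y \right)} = \left(3 + y\right) \left(4 + y\right)$ ($V{\left(y \right)} = \left(4 + y\right) \left(3 + y\right) = \left(3 + y\right) \left(4 + y\right)$)
$- 2 V{\left(-2 \right)} d{\left(4 \right)} = - 2 \left(12 + \left(-2\right)^{2} + 7 \left(-2\right)\right) 8 = - 2 \left(12 + 4 - 14\right) 8 = \left(-2\right) 2 \cdot 8 = \left(-4\right) 8 = -32$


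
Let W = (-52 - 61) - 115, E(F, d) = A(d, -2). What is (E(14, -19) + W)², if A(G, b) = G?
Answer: 61009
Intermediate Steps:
E(F, d) = d
W = -228 (W = -113 - 115 = -228)
(E(14, -19) + W)² = (-19 - 228)² = (-247)² = 61009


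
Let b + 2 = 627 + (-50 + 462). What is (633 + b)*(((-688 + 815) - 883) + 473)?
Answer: -472610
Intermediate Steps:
b = 1037 (b = -2 + (627 + (-50 + 462)) = -2 + (627 + 412) = -2 + 1039 = 1037)
(633 + b)*(((-688 + 815) - 883) + 473) = (633 + 1037)*(((-688 + 815) - 883) + 473) = 1670*((127 - 883) + 473) = 1670*(-756 + 473) = 1670*(-283) = -472610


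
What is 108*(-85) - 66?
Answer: -9246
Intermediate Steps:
108*(-85) - 66 = -9180 - 66 = -9246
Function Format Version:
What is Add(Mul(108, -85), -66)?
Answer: -9246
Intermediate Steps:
Add(Mul(108, -85), -66) = Add(-9180, -66) = -9246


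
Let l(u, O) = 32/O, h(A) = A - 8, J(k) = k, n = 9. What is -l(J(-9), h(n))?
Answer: -32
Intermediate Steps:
h(A) = -8 + A
-l(J(-9), h(n)) = -32/(-8 + 9) = -32/1 = -32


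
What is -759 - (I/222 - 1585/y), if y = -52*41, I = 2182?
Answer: -182120815/236652 ≈ -769.57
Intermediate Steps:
y = -2132
-759 - (I/222 - 1585/y) = -759 - (2182/222 - 1585/(-2132)) = -759 - (2182*(1/222) - 1585*(-1/2132)) = -759 - (1091/111 + 1585/2132) = -759 - 1*2501947/236652 = -759 - 2501947/236652 = -182120815/236652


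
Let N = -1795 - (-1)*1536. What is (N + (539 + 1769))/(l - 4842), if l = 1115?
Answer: -2049/3727 ≈ -0.54977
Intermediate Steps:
N = -259 (N = -1795 - 1*(-1536) = -1795 + 1536 = -259)
(N + (539 + 1769))/(l - 4842) = (-259 + (539 + 1769))/(1115 - 4842) = (-259 + 2308)/(-3727) = 2049*(-1/3727) = -2049/3727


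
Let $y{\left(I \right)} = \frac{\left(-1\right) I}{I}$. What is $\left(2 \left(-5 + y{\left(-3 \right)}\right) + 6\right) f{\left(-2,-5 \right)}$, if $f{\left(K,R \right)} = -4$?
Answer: $24$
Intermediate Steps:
$y{\left(I \right)} = -1$
$\left(2 \left(-5 + y{\left(-3 \right)}\right) + 6\right) f{\left(-2,-5 \right)} = \left(2 \left(-5 - 1\right) + 6\right) \left(-4\right) = \left(2 \left(-6\right) + 6\right) \left(-4\right) = \left(-12 + 6\right) \left(-4\right) = \left(-6\right) \left(-4\right) = 24$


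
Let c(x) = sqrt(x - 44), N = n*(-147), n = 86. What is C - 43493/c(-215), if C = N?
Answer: -12642 + 43493*I*sqrt(259)/259 ≈ -12642.0 + 2702.5*I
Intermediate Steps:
N = -12642 (N = 86*(-147) = -12642)
C = -12642
c(x) = sqrt(-44 + x)
C - 43493/c(-215) = -12642 - 43493/sqrt(-44 - 215) = -12642 - 43493*(-I*sqrt(259)/259) = -12642 - (-43493)*I*sqrt(259)/259 = -12642 + 43493*I*sqrt(259)/259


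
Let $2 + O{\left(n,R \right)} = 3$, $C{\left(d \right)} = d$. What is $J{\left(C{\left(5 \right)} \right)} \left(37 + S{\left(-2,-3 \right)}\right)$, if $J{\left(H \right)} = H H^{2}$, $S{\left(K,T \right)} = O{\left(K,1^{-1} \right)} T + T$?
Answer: $3875$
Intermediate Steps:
$O{\left(n,R \right)} = 1$ ($O{\left(n,R \right)} = -2 + 3 = 1$)
$S{\left(K,T \right)} = 2 T$ ($S{\left(K,T \right)} = 1 T + T = T + T = 2 T$)
$J{\left(H \right)} = H^{3}$
$J{\left(C{\left(5 \right)} \right)} \left(37 + S{\left(-2,-3 \right)}\right) = 5^{3} \left(37 + 2 \left(-3\right)\right) = 125 \left(37 - 6\right) = 125 \cdot 31 = 3875$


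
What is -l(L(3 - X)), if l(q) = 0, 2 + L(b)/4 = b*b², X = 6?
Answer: 0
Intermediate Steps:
L(b) = -8 + 4*b³ (L(b) = -8 + 4*(b*b²) = -8 + 4*b³)
-l(L(3 - X)) = -1*0 = 0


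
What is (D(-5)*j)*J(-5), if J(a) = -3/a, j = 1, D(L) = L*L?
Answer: 15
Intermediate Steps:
D(L) = L**2
(D(-5)*j)*J(-5) = ((-5)**2*1)*(-3/(-5)) = (25*1)*(-3*(-1/5)) = 25*(3/5) = 15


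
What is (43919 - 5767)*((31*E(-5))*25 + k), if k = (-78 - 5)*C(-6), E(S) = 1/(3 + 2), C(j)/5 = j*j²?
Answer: 3425858840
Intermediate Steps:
C(j) = 5*j³ (C(j) = 5*(j*j²) = 5*j³)
E(S) = ⅕ (E(S) = 1/5 = ⅕)
k = 89640 (k = (-78 - 5)*(5*(-6)³) = -415*(-216) = -83*(-1080) = 89640)
(43919 - 5767)*((31*E(-5))*25 + k) = (43919 - 5767)*((31*(⅕))*25 + 89640) = 38152*((31/5)*25 + 89640) = 38152*(155 + 89640) = 38152*89795 = 3425858840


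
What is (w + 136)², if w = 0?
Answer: 18496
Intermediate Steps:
(w + 136)² = (0 + 136)² = 136² = 18496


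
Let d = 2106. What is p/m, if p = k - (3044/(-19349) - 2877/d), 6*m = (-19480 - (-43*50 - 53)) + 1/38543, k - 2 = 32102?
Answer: -16808188362479453/1507503169702530 ≈ -11.150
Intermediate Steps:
k = 32104 (k = 2 + 32102 = 32104)
m = -332953705/115629 (m = ((-19480 - (-43*50 - 53)) + 1/38543)/6 = ((-19480 - (-2150 - 53)) + 1/38543)/6 = ((-19480 - 1*(-2203)) + 1/38543)/6 = ((-19480 + 2203) + 1/38543)/6 = (-17277 + 1/38543)/6 = (⅙)*(-665907410/38543) = -332953705/115629 ≈ -2879.5)
p = 436089260371/13582998 (p = 32104 - (3044/(-19349) - 2877/2106) = 32104 - (3044*(-1/19349) - 2877*1/2106) = 32104 - (-3044/19349 - 959/702) = 32104 - 1*(-20692579/13582998) = 32104 + 20692579/13582998 = 436089260371/13582998 ≈ 32106.)
p/m = 436089260371/(13582998*(-332953705/115629)) = (436089260371/13582998)*(-115629/332953705) = -16808188362479453/1507503169702530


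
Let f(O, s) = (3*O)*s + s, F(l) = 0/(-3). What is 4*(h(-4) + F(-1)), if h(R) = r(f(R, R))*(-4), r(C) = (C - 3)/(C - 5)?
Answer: -656/39 ≈ -16.821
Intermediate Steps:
F(l) = 0 (F(l) = 0*(-⅓) = 0)
f(O, s) = s + 3*O*s (f(O, s) = 3*O*s + s = s + 3*O*s)
r(C) = (-3 + C)/(-5 + C)
h(R) = -4*(-3 + R*(1 + 3*R))/(-5 + R*(1 + 3*R)) (h(R) = ((-3 + R*(1 + 3*R))/(-5 + R*(1 + 3*R)))*(-4) = -4*(-3 + R*(1 + 3*R))/(-5 + R*(1 + 3*R)))
4*(h(-4) + F(-1)) = 4*(4*(3 - 1*(-4)*(1 + 3*(-4)))/(-5 - 4*(1 + 3*(-4))) + 0) = 4*(4*(3 - 1*(-4)*(1 - 12))/(-5 - 4*(1 - 12)) + 0) = 4*(4*(3 - 1*(-4)*(-11))/(-5 - 4*(-11)) + 0) = 4*(4*(3 - 44)/(-5 + 44) + 0) = 4*(4*(-41)/39 + 0) = 4*(4*(1/39)*(-41) + 0) = 4*(-164/39 + 0) = 4*(-164/39) = -656/39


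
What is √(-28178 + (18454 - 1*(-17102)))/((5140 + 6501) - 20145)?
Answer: -√7378/8504 ≈ -0.010101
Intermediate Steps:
√(-28178 + (18454 - 1*(-17102)))/((5140 + 6501) - 20145) = √(-28178 + (18454 + 17102))/(11641 - 20145) = √(-28178 + 35556)/(-8504) = √7378*(-1/8504) = -√7378/8504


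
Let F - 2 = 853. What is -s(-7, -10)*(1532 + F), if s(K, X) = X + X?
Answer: 47740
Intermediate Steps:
F = 855 (F = 2 + 853 = 855)
s(K, X) = 2*X
-s(-7, -10)*(1532 + F) = -2*(-10)*(1532 + 855) = -(-20)*2387 = -1*(-47740) = 47740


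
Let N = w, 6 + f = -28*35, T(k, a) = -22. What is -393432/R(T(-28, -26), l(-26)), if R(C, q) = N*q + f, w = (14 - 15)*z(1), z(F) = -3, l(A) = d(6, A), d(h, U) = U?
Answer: 49179/133 ≈ 369.77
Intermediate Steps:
f = -986 (f = -6 - 28*35 = -6 - 980 = -986)
l(A) = A
w = 3 (w = (14 - 15)*(-3) = -1*(-3) = 3)
N = 3
R(C, q) = -986 + 3*q (R(C, q) = 3*q - 986 = -986 + 3*q)
-393432/R(T(-28, -26), l(-26)) = -393432/(-986 + 3*(-26)) = -393432/(-986 - 78) = -393432/(-1064) = -393432*(-1/1064) = 49179/133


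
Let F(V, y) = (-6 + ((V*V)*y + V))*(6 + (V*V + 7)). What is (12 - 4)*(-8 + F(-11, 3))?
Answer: 370848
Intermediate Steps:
F(V, y) = (13 + V**2)*(-6 + V + y*V**2) (F(V, y) = (-6 + (V**2*y + V))*(6 + (V**2 + 7)) = (-6 + (y*V**2 + V))*(6 + (7 + V**2)) = (-6 + (V + y*V**2))*(13 + V**2) = (-6 + V + y*V**2)*(13 + V**2) = (13 + V**2)*(-6 + V + y*V**2))
(12 - 4)*(-8 + F(-11, 3)) = (12 - 4)*(-8 + (-78 + (-11)**3 - 6*(-11)**2 + 13*(-11) + 3*(-11)**4 + 13*3*(-11)**2)) = 8*(-8 + (-78 - 1331 - 6*121 - 143 + 3*14641 + 13*3*121)) = 8*(-8 + (-78 - 1331 - 726 - 143 + 43923 + 4719)) = 8*(-8 + 46364) = 8*46356 = 370848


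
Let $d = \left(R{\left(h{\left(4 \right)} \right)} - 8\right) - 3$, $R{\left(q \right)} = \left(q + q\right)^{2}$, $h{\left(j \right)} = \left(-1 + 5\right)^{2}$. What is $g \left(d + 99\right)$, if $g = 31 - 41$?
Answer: $-11120$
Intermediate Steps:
$h{\left(j \right)} = 16$ ($h{\left(j \right)} = 4^{2} = 16$)
$R{\left(q \right)} = 4 q^{2}$ ($R{\left(q \right)} = \left(2 q\right)^{2} = 4 q^{2}$)
$g = -10$
$d = 1013$ ($d = \left(4 \cdot 16^{2} - 8\right) - 3 = \left(4 \cdot 256 - 8\right) - 3 = \left(1024 - 8\right) - 3 = 1016 - 3 = 1013$)
$g \left(d + 99\right) = - 10 \left(1013 + 99\right) = \left(-10\right) 1112 = -11120$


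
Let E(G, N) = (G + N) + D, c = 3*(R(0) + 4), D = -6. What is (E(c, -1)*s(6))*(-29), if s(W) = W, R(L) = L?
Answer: -870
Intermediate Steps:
c = 12 (c = 3*(0 + 4) = 3*4 = 12)
E(G, N) = -6 + G + N (E(G, N) = (G + N) - 6 = -6 + G + N)
(E(c, -1)*s(6))*(-29) = ((-6 + 12 - 1)*6)*(-29) = (5*6)*(-29) = 30*(-29) = -870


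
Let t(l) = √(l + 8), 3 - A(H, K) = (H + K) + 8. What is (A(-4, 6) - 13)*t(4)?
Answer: -40*√3 ≈ -69.282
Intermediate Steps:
A(H, K) = -5 - H - K (A(H, K) = 3 - ((H + K) + 8) = 3 - (8 + H + K) = 3 + (-8 - H - K) = -5 - H - K)
t(l) = √(8 + l)
(A(-4, 6) - 13)*t(4) = ((-5 - 1*(-4) - 1*6) - 13)*√(8 + 4) = ((-5 + 4 - 6) - 13)*√12 = (-7 - 13)*(2*√3) = -40*√3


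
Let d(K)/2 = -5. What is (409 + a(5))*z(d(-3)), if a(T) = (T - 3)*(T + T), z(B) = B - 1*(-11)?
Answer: 429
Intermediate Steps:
d(K) = -10 (d(K) = 2*(-5) = -10)
z(B) = 11 + B (z(B) = B + 11 = 11 + B)
a(T) = 2*T*(-3 + T) (a(T) = (-3 + T)*(2*T) = 2*T*(-3 + T))
(409 + a(5))*z(d(-3)) = (409 + 2*5*(-3 + 5))*(11 - 10) = (409 + 2*5*2)*1 = (409 + 20)*1 = 429*1 = 429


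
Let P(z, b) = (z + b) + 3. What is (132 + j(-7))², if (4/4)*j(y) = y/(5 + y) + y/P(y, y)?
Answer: 8970025/484 ≈ 18533.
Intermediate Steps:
P(z, b) = 3 + b + z (P(z, b) = (b + z) + 3 = 3 + b + z)
j(y) = y/(3 + 2*y) + y/(5 + y) (j(y) = y/(5 + y) + y/(3 + y + y) = y/(5 + y) + y/(3 + 2*y) = y/(3 + 2*y) + y/(5 + y))
(132 + j(-7))² = (132 - 7*(8 + 3*(-7))/((3 + 2*(-7))*(5 - 7)))² = (132 - 7*(8 - 21)/((3 - 14)*(-2)))² = (132 - 7*(-½)*(-13)/(-11))² = (132 - 7*(-1/11)*(-½)*(-13))² = (132 + 91/22)² = (2995/22)² = 8970025/484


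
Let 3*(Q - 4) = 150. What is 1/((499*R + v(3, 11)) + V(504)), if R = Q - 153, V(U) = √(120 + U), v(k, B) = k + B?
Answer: -3799/187621165 - 4*√39/2439075145 ≈ -2.0258e-5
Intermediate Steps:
Q = 54 (Q = 4 + (⅓)*150 = 4 + 50 = 54)
v(k, B) = B + k
R = -99 (R = 54 - 153 = -99)
1/((499*R + v(3, 11)) + V(504)) = 1/((499*(-99) + (11 + 3)) + √(120 + 504)) = 1/((-49401 + 14) + √624) = 1/(-49387 + 4*√39)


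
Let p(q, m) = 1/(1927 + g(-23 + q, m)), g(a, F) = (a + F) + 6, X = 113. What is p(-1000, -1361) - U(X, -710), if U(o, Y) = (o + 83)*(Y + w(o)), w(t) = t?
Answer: 52772411/451 ≈ 1.1701e+5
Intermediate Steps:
g(a, F) = 6 + F + a (g(a, F) = (F + a) + 6 = 6 + F + a)
U(o, Y) = (83 + o)*(Y + o) (U(o, Y) = (o + 83)*(Y + o) = (83 + o)*(Y + o))
p(q, m) = 1/(1910 + m + q) (p(q, m) = 1/(1927 + (6 + m + (-23 + q))) = 1/(1927 + (-17 + m + q)) = 1/(1910 + m + q))
p(-1000, -1361) - U(X, -710) = 1/(1910 - 1361 - 1000) - (113**2 + 83*(-710) + 83*113 - 710*113) = 1/(-451) - (12769 - 58930 + 9379 - 80230) = -1/451 - 1*(-117012) = -1/451 + 117012 = 52772411/451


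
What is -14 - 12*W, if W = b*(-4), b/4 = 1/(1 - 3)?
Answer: -110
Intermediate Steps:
b = -2 (b = 4/(1 - 3) = 4/(-2) = 4*(-½) = -2)
W = 8 (W = -2*(-4) = 8)
-14 - 12*W = -14 - 12*8 = -14 - 96 = -110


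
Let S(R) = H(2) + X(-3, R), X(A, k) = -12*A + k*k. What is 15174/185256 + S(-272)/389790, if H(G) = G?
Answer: 181737899/668619780 ≈ 0.27181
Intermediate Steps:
X(A, k) = k² - 12*A (X(A, k) = -12*A + k² = k² - 12*A)
S(R) = 38 + R² (S(R) = 2 + (R² - 12*(-3)) = 2 + (R² + 36) = 2 + (36 + R²) = 38 + R²)
15174/185256 + S(-272)/389790 = 15174/185256 + (38 + (-272)²)/389790 = 15174*(1/185256) + (38 + 73984)*(1/389790) = 843/10292 + 74022*(1/389790) = 843/10292 + 12337/64965 = 181737899/668619780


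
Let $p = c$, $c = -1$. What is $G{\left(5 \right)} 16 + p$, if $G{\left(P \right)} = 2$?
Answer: $31$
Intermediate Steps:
$p = -1$
$G{\left(5 \right)} 16 + p = 2 \cdot 16 - 1 = 32 - 1 = 31$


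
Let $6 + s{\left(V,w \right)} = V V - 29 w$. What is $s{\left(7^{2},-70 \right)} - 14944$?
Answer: $-10519$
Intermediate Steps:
$s{\left(V,w \right)} = -6 + V^{2} - 29 w$ ($s{\left(V,w \right)} = -6 + \left(V V - 29 w\right) = -6 + \left(V^{2} - 29 w\right) = -6 + V^{2} - 29 w$)
$s{\left(7^{2},-70 \right)} - 14944 = \left(-6 + \left(7^{2}\right)^{2} - -2030\right) - 14944 = \left(-6 + 49^{2} + 2030\right) - 14944 = \left(-6 + 2401 + 2030\right) - 14944 = 4425 - 14944 = -10519$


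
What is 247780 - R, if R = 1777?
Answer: 246003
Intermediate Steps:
247780 - R = 247780 - 1*1777 = 247780 - 1777 = 246003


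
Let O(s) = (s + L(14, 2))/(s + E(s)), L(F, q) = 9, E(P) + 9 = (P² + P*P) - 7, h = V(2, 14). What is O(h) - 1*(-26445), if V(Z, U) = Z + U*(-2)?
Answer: 34642933/1310 ≈ 26445.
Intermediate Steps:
V(Z, U) = Z - 2*U
h = -26 (h = 2 - 2*14 = 2 - 28 = -26)
E(P) = -16 + 2*P² (E(P) = -9 + ((P² + P*P) - 7) = -9 + ((P² + P²) - 7) = -9 + (2*P² - 7) = -9 + (-7 + 2*P²) = -16 + 2*P²)
O(s) = (9 + s)/(-16 + s + 2*s²) (O(s) = (s + 9)/(s + (-16 + 2*s²)) = (9 + s)/(-16 + s + 2*s²))
O(h) - 1*(-26445) = (9 - 26)/(-16 - 26 + 2*(-26)²) - 1*(-26445) = -17/(-16 - 26 + 2*676) + 26445 = -17/(-16 - 26 + 1352) + 26445 = -17/1310 + 26445 = 34642933/1310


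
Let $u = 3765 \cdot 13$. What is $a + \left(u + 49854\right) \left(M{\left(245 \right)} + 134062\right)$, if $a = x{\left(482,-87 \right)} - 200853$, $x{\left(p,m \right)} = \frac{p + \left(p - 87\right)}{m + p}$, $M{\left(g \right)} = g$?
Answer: $\frac{5241332594677}{395} \approx 1.3269 \cdot 10^{10}$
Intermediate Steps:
$x{\left(p,m \right)} = \frac{-87 + 2 p}{m + p}$ ($x{\left(p,m \right)} = \frac{p + \left(p - 87\right)}{m + p} = \frac{p + \left(-87 + p\right)}{m + p} = \frac{-87 + 2 p}{m + p}$)
$a = - \frac{79336058}{395}$ ($a = \frac{-87 + 2 \cdot 482}{-87 + 482} - 200853 = \frac{-87 + 964}{395} - 200853 = \frac{1}{395} \cdot 877 - 200853 = \frac{877}{395} - 200853 = - \frac{79336058}{395} \approx -2.0085 \cdot 10^{5}$)
$u = 48945$
$a + \left(u + 49854\right) \left(M{\left(245 \right)} + 134062\right) = - \frac{79336058}{395} + \left(48945 + 49854\right) \left(245 + 134062\right) = - \frac{79336058}{395} + 98799 \cdot 134307 = - \frac{79336058}{395} + 13269397293 = \frac{5241332594677}{395}$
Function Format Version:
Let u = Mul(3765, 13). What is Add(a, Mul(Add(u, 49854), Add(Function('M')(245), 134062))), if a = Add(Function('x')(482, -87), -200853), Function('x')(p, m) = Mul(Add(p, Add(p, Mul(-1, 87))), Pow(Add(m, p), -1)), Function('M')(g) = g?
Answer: Rational(5241332594677, 395) ≈ 1.3269e+10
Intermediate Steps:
Function('x')(p, m) = Mul(Pow(Add(m, p), -1), Add(-87, Mul(2, p))) (Function('x')(p, m) = Mul(Add(p, Add(p, -87)), Pow(Add(m, p), -1)) = Mul(Add(p, Add(-87, p)), Pow(Add(m, p), -1)) = Mul(Add(-87, Mul(2, p)), Pow(Add(m, p), -1)) = Mul(Pow(Add(m, p), -1), Add(-87, Mul(2, p))))
a = Rational(-79336058, 395) (a = Add(Mul(Pow(Add(-87, 482), -1), Add(-87, Mul(2, 482))), -200853) = Add(Mul(Pow(395, -1), Add(-87, 964)), -200853) = Add(Mul(Rational(1, 395), 877), -200853) = Add(Rational(877, 395), -200853) = Rational(-79336058, 395) ≈ -2.0085e+5)
u = 48945
Add(a, Mul(Add(u, 49854), Add(Function('M')(245), 134062))) = Add(Rational(-79336058, 395), Mul(Add(48945, 49854), Add(245, 134062))) = Add(Rational(-79336058, 395), Mul(98799, 134307)) = Add(Rational(-79336058, 395), 13269397293) = Rational(5241332594677, 395)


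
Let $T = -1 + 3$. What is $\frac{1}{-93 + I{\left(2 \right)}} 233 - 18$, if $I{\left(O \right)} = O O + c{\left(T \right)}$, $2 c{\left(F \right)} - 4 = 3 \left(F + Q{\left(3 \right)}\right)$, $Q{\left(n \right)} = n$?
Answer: $- \frac{3328}{159} \approx -20.931$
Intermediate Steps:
$T = 2$
$c{\left(F \right)} = \frac{13}{2} + \frac{3 F}{2}$ ($c{\left(F \right)} = 2 + \frac{3 \left(F + 3\right)}{2} = 2 + \frac{3 \left(3 + F\right)}{2} = 2 + \frac{9 + 3 F}{2} = 2 + \left(\frac{9}{2} + \frac{3 F}{2}\right) = \frac{13}{2} + \frac{3 F}{2}$)
$I{\left(O \right)} = \frac{19}{2} + O^{2}$ ($I{\left(O \right)} = O O + \left(\frac{13}{2} + \frac{3}{2} \cdot 2\right) = O^{2} + \left(\frac{13}{2} + 3\right) = O^{2} + \frac{19}{2} = \frac{19}{2} + O^{2}$)
$\frac{1}{-93 + I{\left(2 \right)}} 233 - 18 = \frac{1}{-93 + \left(\frac{19}{2} + 2^{2}\right)} 233 - 18 = \frac{1}{-93 + \left(\frac{19}{2} + 4\right)} 233 - 18 = \frac{1}{-93 + \frac{27}{2}} \cdot 233 - 18 = \frac{1}{- \frac{159}{2}} \cdot 233 - 18 = \left(- \frac{2}{159}\right) 233 - 18 = - \frac{466}{159} - 18 = - \frac{3328}{159}$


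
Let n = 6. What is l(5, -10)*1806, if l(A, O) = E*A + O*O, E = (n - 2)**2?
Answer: 325080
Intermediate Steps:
E = 16 (E = (6 - 2)**2 = 4**2 = 16)
l(A, O) = O**2 + 16*A (l(A, O) = 16*A + O*O = 16*A + O**2 = O**2 + 16*A)
l(5, -10)*1806 = ((-10)**2 + 16*5)*1806 = (100 + 80)*1806 = 180*1806 = 325080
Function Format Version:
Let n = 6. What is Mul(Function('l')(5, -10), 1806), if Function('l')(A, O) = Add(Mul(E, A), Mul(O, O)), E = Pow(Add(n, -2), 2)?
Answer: 325080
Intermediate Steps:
E = 16 (E = Pow(Add(6, -2), 2) = Pow(4, 2) = 16)
Function('l')(A, O) = Add(Pow(O, 2), Mul(16, A)) (Function('l')(A, O) = Add(Mul(16, A), Mul(O, O)) = Add(Mul(16, A), Pow(O, 2)) = Add(Pow(O, 2), Mul(16, A)))
Mul(Function('l')(5, -10), 1806) = Mul(Add(Pow(-10, 2), Mul(16, 5)), 1806) = Mul(Add(100, 80), 1806) = Mul(180, 1806) = 325080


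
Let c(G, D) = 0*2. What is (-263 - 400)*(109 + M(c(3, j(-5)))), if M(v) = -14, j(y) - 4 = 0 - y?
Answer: -62985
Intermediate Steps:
j(y) = 4 - y (j(y) = 4 + (0 - y) = 4 - y)
c(G, D) = 0
(-263 - 400)*(109 + M(c(3, j(-5)))) = (-263 - 400)*(109 - 14) = -663*95 = -62985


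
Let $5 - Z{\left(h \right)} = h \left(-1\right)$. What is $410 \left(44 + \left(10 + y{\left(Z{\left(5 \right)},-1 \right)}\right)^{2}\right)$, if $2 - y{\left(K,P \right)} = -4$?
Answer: $123000$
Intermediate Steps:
$Z{\left(h \right)} = 5 + h$ ($Z{\left(h \right)} = 5 - h \left(-1\right) = 5 - - h = 5 + h$)
$y{\left(K,P \right)} = 6$ ($y{\left(K,P \right)} = 2 - -4 = 2 + 4 = 6$)
$410 \left(44 + \left(10 + y{\left(Z{\left(5 \right)},-1 \right)}\right)^{2}\right) = 410 \left(44 + \left(10 + 6\right)^{2}\right) = 410 \left(44 + 16^{2}\right) = 410 \left(44 + 256\right) = 410 \cdot 300 = 123000$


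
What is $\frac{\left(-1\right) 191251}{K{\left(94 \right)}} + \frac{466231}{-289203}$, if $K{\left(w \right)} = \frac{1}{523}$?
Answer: $- \frac{28927320290650}{289203} \approx -1.0002 \cdot 10^{8}$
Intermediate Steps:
$K{\left(w \right)} = \frac{1}{523}$
$\frac{\left(-1\right) 191251}{K{\left(94 \right)}} + \frac{466231}{-289203} = \left(-1\right) 191251 \frac{1}{\frac{1}{523}} + \frac{466231}{-289203} = \left(-191251\right) 523 + 466231 \left(- \frac{1}{289203}\right) = -100024273 - \frac{466231}{289203} = - \frac{28927320290650}{289203}$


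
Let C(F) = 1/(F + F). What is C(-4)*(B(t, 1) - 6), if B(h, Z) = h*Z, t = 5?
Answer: 1/8 ≈ 0.12500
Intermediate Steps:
B(h, Z) = Z*h
C(F) = 1/(2*F)
C(-4)*(B(t, 1) - 6) = ((1/2)/(-4))*(1*5 - 6) = ((1/2)*(-1/4))*(5 - 6) = -1/8*(-1) = 1/8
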